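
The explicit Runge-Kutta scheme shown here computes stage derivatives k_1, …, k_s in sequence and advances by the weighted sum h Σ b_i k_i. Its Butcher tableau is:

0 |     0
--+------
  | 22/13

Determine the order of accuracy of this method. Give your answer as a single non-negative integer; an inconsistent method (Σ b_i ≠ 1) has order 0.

0

b = (22/13)
c = (0)
Σ b_i: 22/13·1 = 22/13 ≠ 1 ⇒ order 0.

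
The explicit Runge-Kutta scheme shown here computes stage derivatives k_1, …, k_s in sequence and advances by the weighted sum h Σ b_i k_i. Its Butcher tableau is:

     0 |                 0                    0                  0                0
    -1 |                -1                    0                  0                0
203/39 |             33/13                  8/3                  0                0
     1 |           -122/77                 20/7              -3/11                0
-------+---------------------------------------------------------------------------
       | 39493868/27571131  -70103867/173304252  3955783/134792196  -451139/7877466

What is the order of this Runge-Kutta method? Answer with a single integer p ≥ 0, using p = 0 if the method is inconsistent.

3

b = (39493868/27571131, -70103867/173304252, 3955783/134792196, -451139/7877466)
c = (0, -1, 203/39, 1)
Ac = (0, 0, -8/3, -4281/1001)
Σ b_i: 39493868/27571131·1 + (-70103867/173304252)·1 + 3955783/134792196·1 + (-451139/7877466)·1 = 1 ✓
b·c: (-70103867/173304252)·(-1) + 3955783/134792196·203/39 + (-451139/7877466)·1 = 1/2 ✓
b·c²: (-70103867/173304252)·1 + 3955783/134792196·41209/1521 + (-451139/7877466)·1 = 1/3 ✓
b·Ac: 3955783/134792196·(-8/3) + (-451139/7877466)·(-4281/1001) = 1/6 ✓
b·c³: (-70103867/173304252)·(-1) + 3955783/134792196·8365427/59319 + (-451139/7877466)·1 = 1378171199/307221174 ≠ 1/4 ⇒ order 3.
b·(c∘Ac): 3955783/134792196·(-1624/117) + (-451139/7877466)·(-4281/1001) = -98520749/606564882 ≠ 1/8
b·Ac²: 3955783/134792196·8/3 + (-451139/7877466)·(-176923/39039) = 103780069/307221174 ≠ 1/12
b·A²c: (-451139/7877466)·8/11 = -1804556/43326063 ≠ 1/24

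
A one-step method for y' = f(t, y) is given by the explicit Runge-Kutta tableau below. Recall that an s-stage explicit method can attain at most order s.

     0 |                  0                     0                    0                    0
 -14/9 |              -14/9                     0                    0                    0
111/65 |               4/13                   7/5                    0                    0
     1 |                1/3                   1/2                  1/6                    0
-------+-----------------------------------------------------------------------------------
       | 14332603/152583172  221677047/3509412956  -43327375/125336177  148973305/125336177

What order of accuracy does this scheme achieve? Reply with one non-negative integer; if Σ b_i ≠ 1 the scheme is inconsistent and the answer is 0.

3

b = (14332603/152583172, 221677047/3509412956, -43327375/125336177, 148973305/125336177)
c = (0, -14/9, 111/65, 1)
Ac = (0, 0, -98/45, -577/1170)
Σ b_i: 14332603/152583172·1 + 221677047/3509412956·1 + (-43327375/125336177)·1 + 148973305/125336177·1 = 1 ✓
b·c: 221677047/3509412956·(-14/9) + (-43327375/125336177)·111/65 + 148973305/125336177·1 = 1/2 ✓
b·c²: 221677047/3509412956·196/81 + (-43327375/125336177)·12321/4225 + 148973305/125336177·1 = 1/3 ✓
b·Ac: (-43327375/125336177)·(-98/45) + 148973305/125336177·(-577/1170) = 1/6 ✓
b·c³: 221677047/3509412956·(-2744/729) + (-43327375/125336177)·1367631/274625 + 148973305/125336177·1 = -1474154102/1912739049 ≠ 1/4 ⇒ order 3.
b·(c∘Ac): (-43327375/125336177)·(-3626/975) + 148973305/125336177·(-577/1170) = 68607677/98089182 ≠ 1/8
b·Ac²: (-43327375/125336177)·1372/405 + 148973305/125336177·1160767/684450 = 16156293971/19127390490 ≠ 1/12
b·A²c: 148973305/125336177·(-49/135) = -1459938389/3384076779 ≠ 1/24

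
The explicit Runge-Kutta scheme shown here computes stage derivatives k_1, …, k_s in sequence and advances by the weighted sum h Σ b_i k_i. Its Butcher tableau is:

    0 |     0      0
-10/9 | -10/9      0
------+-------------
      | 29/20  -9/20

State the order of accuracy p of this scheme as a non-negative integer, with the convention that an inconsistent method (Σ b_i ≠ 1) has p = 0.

2

b = (29/20, -9/20)
c = (0, -10/9)
Σ b_i: 29/20·1 + (-9/20)·1 = 1 ✓
b·c: (-9/20)·(-10/9) = 1/2 ✓; 2 stages ⇒ order 2.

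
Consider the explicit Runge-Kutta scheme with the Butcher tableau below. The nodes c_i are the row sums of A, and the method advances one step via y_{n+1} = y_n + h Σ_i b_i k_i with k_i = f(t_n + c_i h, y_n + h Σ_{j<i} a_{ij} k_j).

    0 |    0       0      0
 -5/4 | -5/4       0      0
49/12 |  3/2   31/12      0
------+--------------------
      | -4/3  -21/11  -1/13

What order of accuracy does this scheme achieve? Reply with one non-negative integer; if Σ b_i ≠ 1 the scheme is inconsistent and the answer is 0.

b = (-4/3, -21/11, -1/13)
c = (0, -5/4, 49/12)
Ac = (0, 0, -155/48)
Σ b_i: (-4/3)·1 + (-21/11)·1 + (-1/13)·1 = -1424/429 ≠ 1 ⇒ order 0.

0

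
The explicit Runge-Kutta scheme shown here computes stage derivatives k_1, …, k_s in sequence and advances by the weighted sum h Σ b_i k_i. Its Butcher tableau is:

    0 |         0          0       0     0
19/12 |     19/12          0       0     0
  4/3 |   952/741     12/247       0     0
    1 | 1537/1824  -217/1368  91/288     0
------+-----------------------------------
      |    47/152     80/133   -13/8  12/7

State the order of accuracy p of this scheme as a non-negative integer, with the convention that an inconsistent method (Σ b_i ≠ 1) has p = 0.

4

b = (47/152, 80/133, -13/8, 12/7)
c = (0, 19/12, 4/3, 1)
Ac = (0, 0, 1/13, 49/288)
Σ b_i: 47/152·1 + 80/133·1 + (-13/8)·1 + 12/7·1 = 1 ✓
b·c: 80/133·19/12 + (-13/8)·4/3 + 12/7·1 = 1/2 ✓
b·c²: 80/133·361/144 + (-13/8)·16/9 + 12/7·1 = 1/3 ✓
b·Ac: (-13/8)·1/13 + 12/7·49/288 = 1/6 ✓
b·c³: 80/133·6859/1728 + (-13/8)·64/27 + 12/7·1 = 1/4 ✓
b·(c∘Ac): (-13/8)·4/39 + 12/7·49/288 = 1/8 ✓
b·Ac²: (-13/8)·19/156 + 12/7·21/128 = 1/12 ✓
b·A²c: 12/7·7/288 = 1/24 ✓; 4 stages ⇒ order 4.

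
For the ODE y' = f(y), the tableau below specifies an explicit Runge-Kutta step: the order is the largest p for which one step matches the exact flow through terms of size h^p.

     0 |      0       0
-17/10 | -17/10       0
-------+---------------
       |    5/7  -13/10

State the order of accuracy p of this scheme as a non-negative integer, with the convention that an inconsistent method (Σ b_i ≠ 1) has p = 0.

b = (5/7, -13/10)
c = (0, -17/10)
Σ b_i: 5/7·1 + (-13/10)·1 = -41/70 ≠ 1 ⇒ order 0.

0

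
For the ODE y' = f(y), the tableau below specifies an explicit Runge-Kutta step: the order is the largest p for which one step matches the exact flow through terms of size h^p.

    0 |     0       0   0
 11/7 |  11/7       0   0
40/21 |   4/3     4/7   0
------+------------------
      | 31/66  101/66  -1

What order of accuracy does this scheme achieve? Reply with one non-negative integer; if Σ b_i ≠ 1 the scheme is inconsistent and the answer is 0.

b = (31/66, 101/66, -1)
c = (0, 11/7, 40/21)
Ac = (0, 0, 44/49)
Σ b_i: 31/66·1 + 101/66·1 + (-1)·1 = 1 ✓
b·c: 101/66·11/7 + (-1)·40/21 = 1/2 ✓
b·c²: 101/66·121/49 + (-1)·1600/441 = 19/126 ≠ 1/3 ⇒ order 2.
b·Ac: (-1)·44/49 = -44/49 ≠ 1/6

2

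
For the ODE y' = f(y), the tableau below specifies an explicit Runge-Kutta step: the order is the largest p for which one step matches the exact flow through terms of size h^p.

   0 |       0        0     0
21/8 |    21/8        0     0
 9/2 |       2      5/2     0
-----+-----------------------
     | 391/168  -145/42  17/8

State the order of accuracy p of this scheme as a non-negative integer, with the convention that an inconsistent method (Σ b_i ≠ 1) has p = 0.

b = (391/168, -145/42, 17/8)
c = (0, 21/8, 9/2)
Ac = (0, 0, 105/16)
Σ b_i: 391/168·1 + (-145/42)·1 + 17/8·1 = 1 ✓
b·c: (-145/42)·21/8 + 17/8·9/2 = 1/2 ✓
b·c²: (-145/42)·441/64 + 17/8·81/4 = 2463/128 ≠ 1/3 ⇒ order 2.
b·Ac: 17/8·105/16 = 1785/128 ≠ 1/6

2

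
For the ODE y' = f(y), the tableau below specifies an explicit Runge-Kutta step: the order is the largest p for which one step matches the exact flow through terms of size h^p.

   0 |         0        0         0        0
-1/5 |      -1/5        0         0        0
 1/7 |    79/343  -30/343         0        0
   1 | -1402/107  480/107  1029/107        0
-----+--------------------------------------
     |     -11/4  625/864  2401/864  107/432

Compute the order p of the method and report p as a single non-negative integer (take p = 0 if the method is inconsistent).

4

b = (-11/4, 625/864, 2401/864, 107/432)
c = (0, -1/5, 1/7, 1)
Ac = (0, 0, 6/343, 51/107)
Σ b_i: (-11/4)·1 + 625/864·1 + 2401/864·1 + 107/432·1 = 1 ✓
b·c: 625/864·(-1/5) + 2401/864·1/7 + 107/432·1 = 1/2 ✓
b·c²: 625/864·1/25 + 2401/864·1/49 + 107/432·1 = 1/3 ✓
b·Ac: 2401/864·6/343 + 107/432·51/107 = 1/6 ✓
b·c³: 625/864·(-1/125) + 2401/864·1/343 + 107/432·1 = 1/4 ✓
b·(c∘Ac): 2401/864·6/2401 + 107/432·51/107 = 1/8 ✓
b·Ac²: 2401/864·(-6/1715) + 107/432·201/535 = 1/12 ✓
b·A²c: 107/432·18/107 = 1/24 ✓; 4 stages ⇒ order 4.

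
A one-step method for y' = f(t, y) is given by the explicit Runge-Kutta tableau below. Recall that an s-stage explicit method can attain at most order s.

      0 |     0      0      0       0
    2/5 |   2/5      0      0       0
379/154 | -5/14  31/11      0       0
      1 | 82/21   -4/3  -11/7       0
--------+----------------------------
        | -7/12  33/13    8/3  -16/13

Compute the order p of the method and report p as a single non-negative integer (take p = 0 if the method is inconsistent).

b = (-7/12, 33/13, 8/3, -16/13)
c = (0, 2/5, 379/154, 1)
Ac = (0, 0, 62/55, -6469/1470)
Σ b_i: (-7/12)·1 + 33/13·1 + 8/3·1 + (-16/13)·1 = 529/156 ≠ 1 ⇒ order 0.

0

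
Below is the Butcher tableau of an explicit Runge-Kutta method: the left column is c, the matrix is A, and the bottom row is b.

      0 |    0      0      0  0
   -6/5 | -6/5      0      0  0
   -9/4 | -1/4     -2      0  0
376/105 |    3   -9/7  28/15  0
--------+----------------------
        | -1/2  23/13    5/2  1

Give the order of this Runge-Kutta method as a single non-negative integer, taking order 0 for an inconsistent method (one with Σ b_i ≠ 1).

0

b = (-1/2, 23/13, 5/2, 1)
c = (0, -6/5, -9/4, 376/105)
Ac = (0, 0, 12/5, -93/35)
Σ b_i: (-1/2)·1 + 23/13·1 + 5/2·1 + 1·1 = 62/13 ≠ 1 ⇒ order 0.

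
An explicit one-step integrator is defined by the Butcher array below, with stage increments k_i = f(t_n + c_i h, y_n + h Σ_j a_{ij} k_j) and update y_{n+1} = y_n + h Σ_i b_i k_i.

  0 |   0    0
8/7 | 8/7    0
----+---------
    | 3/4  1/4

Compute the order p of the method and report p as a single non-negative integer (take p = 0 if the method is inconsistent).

1

b = (3/4, 1/4)
c = (0, 8/7)
Σ b_i: 3/4·1 + 1/4·1 = 1 ✓
b·c: 1/4·8/7 = 2/7 ≠ 1/2 ⇒ order 1.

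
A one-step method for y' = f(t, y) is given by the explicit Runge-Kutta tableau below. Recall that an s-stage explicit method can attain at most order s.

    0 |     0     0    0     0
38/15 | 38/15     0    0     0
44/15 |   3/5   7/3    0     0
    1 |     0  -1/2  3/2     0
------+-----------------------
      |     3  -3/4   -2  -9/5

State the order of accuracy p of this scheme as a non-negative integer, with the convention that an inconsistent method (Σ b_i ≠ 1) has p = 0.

0

b = (3, -3/4, -2, -9/5)
c = (0, 38/15, 44/15, 1)
Ac = (0, 0, 266/45, 47/15)
Σ b_i: 3·1 + (-3/4)·1 + (-2)·1 + (-9/5)·1 = -31/20 ≠ 1 ⇒ order 0.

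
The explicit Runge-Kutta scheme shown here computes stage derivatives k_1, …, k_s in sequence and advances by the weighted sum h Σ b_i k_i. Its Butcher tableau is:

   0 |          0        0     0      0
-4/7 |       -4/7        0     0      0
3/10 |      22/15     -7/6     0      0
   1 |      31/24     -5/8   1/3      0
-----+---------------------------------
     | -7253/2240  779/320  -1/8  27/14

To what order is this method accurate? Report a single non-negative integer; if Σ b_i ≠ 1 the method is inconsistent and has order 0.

2

b = (-7253/2240, 779/320, -1/8, 27/14)
c = (0, -4/7, 3/10, 1)
Ac = (0, 0, 2/3, 16/35)
Σ b_i: (-7253/2240)·1 + 779/320·1 + (-1/8)·1 + 27/14·1 = 1 ✓
b·c: 779/320·(-4/7) + (-1/8)·3/10 + 27/14·1 = 1/2 ✓
b·c²: 779/320·16/49 + (-1/8)·9/100 + 27/14·1 = 106319/39200 ≠ 1/3 ⇒ order 2.
b·Ac: (-1/8)·2/3 + 27/14·16/35 = 2347/2940 ≠ 1/6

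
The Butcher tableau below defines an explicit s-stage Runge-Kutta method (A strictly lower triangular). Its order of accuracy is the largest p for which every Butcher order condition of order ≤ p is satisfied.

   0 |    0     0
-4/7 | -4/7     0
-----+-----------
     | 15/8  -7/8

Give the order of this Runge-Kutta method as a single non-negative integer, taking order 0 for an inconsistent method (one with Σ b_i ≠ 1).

b = (15/8, -7/8)
c = (0, -4/7)
Σ b_i: 15/8·1 + (-7/8)·1 = 1 ✓
b·c: (-7/8)·(-4/7) = 1/2 ✓; 2 stages ⇒ order 2.

2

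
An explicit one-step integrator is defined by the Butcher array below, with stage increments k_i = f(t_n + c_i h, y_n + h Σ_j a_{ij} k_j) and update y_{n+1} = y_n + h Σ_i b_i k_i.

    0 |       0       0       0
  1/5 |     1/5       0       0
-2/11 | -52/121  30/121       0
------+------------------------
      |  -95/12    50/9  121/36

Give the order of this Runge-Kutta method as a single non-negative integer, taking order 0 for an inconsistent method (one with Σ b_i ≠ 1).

b = (-95/12, 50/9, 121/36)
c = (0, 1/5, -2/11)
Ac = (0, 0, 6/121)
Σ b_i: (-95/12)·1 + 50/9·1 + 121/36·1 = 1 ✓
b·c: 50/9·1/5 + 121/36·(-2/11) = 1/2 ✓
b·c²: 50/9·1/25 + 121/36·4/121 = 1/3 ✓
b·Ac: 121/36·6/121 = 1/6 ✓; 3 stages ⇒ order 3.

3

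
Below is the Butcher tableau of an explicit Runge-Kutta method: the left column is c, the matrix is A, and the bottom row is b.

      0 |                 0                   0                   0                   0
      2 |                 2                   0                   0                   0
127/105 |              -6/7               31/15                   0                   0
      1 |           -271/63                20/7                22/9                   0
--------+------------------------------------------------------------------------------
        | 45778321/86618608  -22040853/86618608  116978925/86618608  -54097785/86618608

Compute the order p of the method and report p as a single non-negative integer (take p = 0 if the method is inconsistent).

b = (45778321/86618608, -22040853/86618608, 116978925/86618608, -54097785/86618608)
c = (0, 2, 127/105, 1)
Ac = (0, 0, 62/15, 8194/945)
Σ b_i: 45778321/86618608·1 + (-22040853/86618608)·1 + 116978925/86618608·1 + (-54097785/86618608)·1 = 1 ✓
b·c: (-22040853/86618608)·2 + 116978925/86618608·127/105 + (-54097785/86618608)·1 = 1/2 ✓
b·c²: (-22040853/86618608)·4 + 116978925/86618608·16129/11025 + (-54097785/86618608)·1 = 1/3 ✓
b·Ac: 116978925/86618608·62/15 + (-54097785/86618608)·8194/945 = 1/6 ✓
b·c³: (-22040853/86618608)·8 + 116978925/86618608·2048383/1157625 + (-54097785/86618608)·1 = -3690836281/13642430760 ≠ 1/4 ⇒ order 3.
b·(c∘Ac): 116978925/86618608·7874/1575 + (-54097785/86618608)·8194/945 = 86807923/64963956 ≠ 1/8
b·Ac²: 116978925/86618608·124/15 + (-54097785/86618608)·1488838/99225 = 24460785709/13642430760 ≠ 1/12
b·A²c: (-54097785/86618608)·1364/135 = -409940993/64963956 ≠ 1/24

3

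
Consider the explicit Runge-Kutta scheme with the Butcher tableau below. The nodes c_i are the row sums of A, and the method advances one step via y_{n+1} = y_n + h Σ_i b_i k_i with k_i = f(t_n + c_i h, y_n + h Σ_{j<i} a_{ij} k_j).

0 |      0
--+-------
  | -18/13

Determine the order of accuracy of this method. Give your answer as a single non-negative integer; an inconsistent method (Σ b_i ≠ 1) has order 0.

b = (-18/13)
c = (0)
Σ b_i: (-18/13)·1 = -18/13 ≠ 1 ⇒ order 0.

0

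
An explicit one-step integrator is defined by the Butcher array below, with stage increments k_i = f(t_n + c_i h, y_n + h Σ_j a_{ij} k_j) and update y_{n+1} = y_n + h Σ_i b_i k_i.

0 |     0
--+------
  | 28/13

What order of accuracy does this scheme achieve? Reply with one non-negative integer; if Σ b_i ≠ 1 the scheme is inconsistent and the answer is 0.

0

b = (28/13)
c = (0)
Σ b_i: 28/13·1 = 28/13 ≠ 1 ⇒ order 0.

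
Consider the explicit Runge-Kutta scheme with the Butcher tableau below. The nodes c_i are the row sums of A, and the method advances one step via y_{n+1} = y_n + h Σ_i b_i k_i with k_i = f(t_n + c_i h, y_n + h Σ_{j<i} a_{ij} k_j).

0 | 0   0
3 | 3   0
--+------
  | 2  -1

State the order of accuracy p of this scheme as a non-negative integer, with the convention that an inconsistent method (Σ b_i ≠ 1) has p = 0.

1

b = (2, -1)
c = (0, 3)
Σ b_i: 2·1 + (-1)·1 = 1 ✓
b·c: (-1)·3 = -3 ≠ 1/2 ⇒ order 1.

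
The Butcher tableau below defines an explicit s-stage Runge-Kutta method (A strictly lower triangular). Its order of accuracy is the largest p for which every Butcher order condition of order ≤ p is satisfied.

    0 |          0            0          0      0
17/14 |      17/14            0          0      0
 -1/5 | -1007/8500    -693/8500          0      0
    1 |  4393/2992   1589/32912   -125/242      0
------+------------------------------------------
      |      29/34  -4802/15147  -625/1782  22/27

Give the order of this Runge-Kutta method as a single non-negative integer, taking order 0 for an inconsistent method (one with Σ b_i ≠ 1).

4

b = (29/34, -4802/15147, -625/1782, 22/27)
c = (0, 17/14, -1/5, 1)
Ac = (0, 0, -99/1000, 57/352)
Σ b_i: 29/34·1 + (-4802/15147)·1 + (-625/1782)·1 + 22/27·1 = 1 ✓
b·c: (-4802/15147)·17/14 + (-625/1782)·(-1/5) + 22/27·1 = 1/2 ✓
b·c²: (-4802/15147)·289/196 + (-625/1782)·1/25 + 22/27·1 = 1/3 ✓
b·Ac: (-625/1782)·(-99/1000) + 22/27·57/352 = 1/6 ✓
b·c³: (-4802/15147)·4913/2744 + (-625/1782)·(-1/125) + 22/27·1 = 1/4 ✓
b·(c∘Ac): (-625/1782)·99/5000 + 22/27·57/352 = 1/8 ✓
b·Ac²: (-625/1782)·(-1683/14000) + 22/27·249/4928 = 1/12 ✓
b·A²c: 22/27·9/176 = 1/24 ✓; 4 stages ⇒ order 4.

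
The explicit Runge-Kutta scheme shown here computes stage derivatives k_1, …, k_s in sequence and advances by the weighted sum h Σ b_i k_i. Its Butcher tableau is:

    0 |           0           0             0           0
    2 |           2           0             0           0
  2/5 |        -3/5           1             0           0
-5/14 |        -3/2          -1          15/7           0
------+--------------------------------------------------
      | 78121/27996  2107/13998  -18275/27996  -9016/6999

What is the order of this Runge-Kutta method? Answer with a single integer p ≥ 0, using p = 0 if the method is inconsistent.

b = (78121/27996, 2107/13998, -18275/27996, -9016/6999)
c = (0, 2, 2/5, -5/14)
Ac = (0, 0, 2, -8/7)
Σ b_i: 78121/27996·1 + 2107/13998·1 + (-18275/27996)·1 + (-9016/6999)·1 = 1 ✓
b·c: 2107/13998·2 + (-18275/27996)·2/5 + (-9016/6999)·(-5/14) = 1/2 ✓
b·c²: 2107/13998·4 + (-18275/27996)·4/25 + (-9016/6999)·25/196 = 1/3 ✓
b·Ac: (-18275/27996)·2 + (-9016/6999)·(-8/7) = 1/6 ✓
b·c³: 2107/13998·8 + (-18275/27996)·8/125 + (-9016/6999)·(-125/2744) = 99707/81655 ≠ 1/4 ⇒ order 3.
b·(c∘Ac): (-18275/27996)·4/5 + (-9016/6999)·20/49 = -2445/2333 ≠ 1/8
b·Ac²: (-18275/27996)·4 + (-9016/6999)·(-128/35) = 73489/34995 ≠ 1/12
b·A²c: (-9016/6999)·30/7 = -12880/2333 ≠ 1/24

3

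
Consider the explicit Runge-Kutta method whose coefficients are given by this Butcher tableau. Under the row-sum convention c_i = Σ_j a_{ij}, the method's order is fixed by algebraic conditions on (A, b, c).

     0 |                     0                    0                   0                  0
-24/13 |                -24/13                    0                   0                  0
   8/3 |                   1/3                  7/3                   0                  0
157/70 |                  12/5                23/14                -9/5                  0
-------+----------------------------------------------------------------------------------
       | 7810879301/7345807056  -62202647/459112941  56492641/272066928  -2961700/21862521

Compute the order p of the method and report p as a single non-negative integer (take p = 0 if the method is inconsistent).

b = (7810879301/7345807056, -62202647/459112941, 56492641/272066928, -2961700/21862521)
c = (0, -24/13, 8/3, 157/70)
Ac = (0, 0, -56/13, -3564/455)
Σ b_i: 7810879301/7345807056·1 + (-62202647/459112941)·1 + 56492641/272066928·1 + (-2961700/21862521)·1 = 1 ✓
b·c: (-62202647/459112941)·(-24/13) + 56492641/272066928·8/3 + (-2961700/21862521)·157/70 = 1/2 ✓
b·c²: (-62202647/459112941)·576/169 + 56492641/272066928·64/9 + (-2961700/21862521)·24649/4900 = 1/3 ✓
b·Ac: 56492641/272066928·(-56/13) + (-2961700/21862521)·(-3564/455) = 1/6 ✓
b·c³: (-62202647/459112941)·(-13824/2197) + 56492641/272066928·512/27 + (-2961700/21862521)·3869893/343000 = 1362665735723/417792776310 ≠ 1/4 ⇒ order 3.
b·(c∘Ac): 56492641/272066928·(-448/39) + (-2961700/21862521)·(-279774/15925) = -3495556/663163137 ≠ 1/8
b·Ac²: 56492641/272066928·1344/169 + (-2961700/21862521)·(-42592/5915) = 746564636/284212773 ≠ 1/12
b·A²c: (-2961700/21862521)·504/65 = -33171040/31579197 ≠ 1/24

3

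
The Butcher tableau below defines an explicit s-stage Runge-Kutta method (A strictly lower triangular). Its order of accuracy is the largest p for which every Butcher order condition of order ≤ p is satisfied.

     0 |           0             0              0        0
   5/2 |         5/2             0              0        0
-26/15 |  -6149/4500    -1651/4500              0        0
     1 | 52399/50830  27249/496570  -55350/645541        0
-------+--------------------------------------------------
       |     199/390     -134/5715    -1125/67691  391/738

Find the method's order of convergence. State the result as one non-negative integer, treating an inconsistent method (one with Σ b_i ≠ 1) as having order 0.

4

b = (199/390, -134/5715, -1125/67691, 391/738)
c = (0, 5/2, -26/15, 1)
Ac = (0, 0, -1651/1800, 447/1564)
Σ b_i: 199/390·1 + (-134/5715)·1 + (-1125/67691)·1 + 391/738·1 = 1 ✓
b·c: (-134/5715)·5/2 + (-1125/67691)·(-26/15) + 391/738·1 = 1/2 ✓
b·c²: (-134/5715)·25/4 + (-1125/67691)·676/225 + 391/738·1 = 1/3 ✓
b·Ac: (-1125/67691)·(-1651/1800) + 391/738·447/1564 = 1/6 ✓
b·c³: (-134/5715)·125/8 + (-1125/67691)·(-17576/3375) + 391/738·1 = 1/4 ✓
b·(c∘Ac): (-1125/67691)·21463/13500 + 391/738·447/1564 = 1/8 ✓
b·Ac²: (-1125/67691)·(-1651/720) + 391/738·267/3128 = 1/12 ✓
b·A²c: 391/738·123/1564 = 1/24 ✓; 4 stages ⇒ order 4.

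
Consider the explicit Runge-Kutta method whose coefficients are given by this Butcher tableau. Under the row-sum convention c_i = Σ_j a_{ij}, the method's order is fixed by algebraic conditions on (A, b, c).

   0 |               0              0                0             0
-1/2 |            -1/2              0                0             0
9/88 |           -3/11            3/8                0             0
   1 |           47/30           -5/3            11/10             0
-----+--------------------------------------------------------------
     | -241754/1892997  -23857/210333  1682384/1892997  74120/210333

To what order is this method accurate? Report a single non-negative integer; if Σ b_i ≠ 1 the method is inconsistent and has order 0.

b = (-241754/1892997, -23857/210333, 1682384/1892997, 74120/210333)
c = (0, -1/2, 9/88, 1)
Ac = (0, 0, -3/16, 227/240)
Σ b_i: (-241754/1892997)·1 + (-23857/210333)·1 + 1682384/1892997·1 + 74120/210333·1 = 1 ✓
b·c: (-23857/210333)·(-1/2) + 1682384/1892997·9/88 + 74120/210333·1 = 1/2 ✓
b·c²: (-23857/210333)·1/4 + 1682384/1892997·81/7744 + 74120/210333·1 = 1/3 ✓
b·Ac: 1682384/1892997·(-3/16) + 74120/210333·227/240 = 1/6 ✓
b·c³: (-23857/210333)·(-1/8) + 1682384/1892997·729/681472 + 74120/210333·1 = 2473667/6730656 ≠ 1/4 ⇒ order 3.
b·(c∘Ac): 1682384/1892997·(-27/1408) + 74120/210333·227/240 = 1596493/5047992 ≠ 1/8
b·Ac²: 1682384/1892997·3/32 + 74120/210333·(-8557/21120) = -2201003/37018608 ≠ 1/12
b·A²c: 74120/210333·(-33/160) = -20383/280444 ≠ 1/24

3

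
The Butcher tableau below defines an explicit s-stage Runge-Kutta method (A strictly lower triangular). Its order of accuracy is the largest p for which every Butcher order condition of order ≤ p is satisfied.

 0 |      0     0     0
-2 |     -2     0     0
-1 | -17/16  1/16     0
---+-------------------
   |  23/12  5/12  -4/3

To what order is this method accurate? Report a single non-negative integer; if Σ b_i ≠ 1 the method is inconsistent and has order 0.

3

b = (23/12, 5/12, -4/3)
c = (0, -2, -1)
Ac = (0, 0, -1/8)
Σ b_i: 23/12·1 + 5/12·1 + (-4/3)·1 = 1 ✓
b·c: 5/12·(-2) + (-4/3)·(-1) = 1/2 ✓
b·c²: 5/12·4 + (-4/3)·1 = 1/3 ✓
b·Ac: (-4/3)·(-1/8) = 1/6 ✓; 3 stages ⇒ order 3.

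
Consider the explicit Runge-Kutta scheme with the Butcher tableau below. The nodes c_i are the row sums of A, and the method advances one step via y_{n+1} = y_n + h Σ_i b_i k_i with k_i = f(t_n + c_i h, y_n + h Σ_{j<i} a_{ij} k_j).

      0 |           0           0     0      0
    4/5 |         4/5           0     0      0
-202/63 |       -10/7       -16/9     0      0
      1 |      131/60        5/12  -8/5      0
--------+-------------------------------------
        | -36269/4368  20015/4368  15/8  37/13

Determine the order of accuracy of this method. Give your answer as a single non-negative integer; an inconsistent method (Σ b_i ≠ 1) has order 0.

b = (-36269/4368, 20015/4368, 15/8, 37/13)
c = (0, 4/5, -202/63, 1)
Ac = (0, 0, -64/45, 1721/315)
Σ b_i: (-36269/4368)·1 + 20015/4368·1 + 15/8·1 + 37/13·1 = 1 ✓
b·c: 20015/4368·4/5 + 15/8·(-202/63) + 37/13·1 = 1/2 ✓
b·c²: 20015/4368·16/25 + 15/8·40804/3969 + 37/13·1 = 4309213/171990 ≠ 1/3 ⇒ order 2.
b·Ac: 15/8·(-64/45) + 37/13·1721/315 = 52757/4095 ≠ 1/6

2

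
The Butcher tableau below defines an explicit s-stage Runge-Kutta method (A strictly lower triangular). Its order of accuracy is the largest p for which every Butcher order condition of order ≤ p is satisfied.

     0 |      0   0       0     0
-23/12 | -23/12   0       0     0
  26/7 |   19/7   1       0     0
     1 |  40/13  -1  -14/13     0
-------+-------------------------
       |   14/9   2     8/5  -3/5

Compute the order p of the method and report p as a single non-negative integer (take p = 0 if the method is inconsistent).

0

b = (14/9, 2, 8/5, -3/5)
c = (0, -23/12, 26/7, 1)
Ac = (0, 0, -23/12, -25/12)
Σ b_i: 14/9·1 + 2·1 + 8/5·1 + (-3/5)·1 = 41/9 ≠ 1 ⇒ order 0.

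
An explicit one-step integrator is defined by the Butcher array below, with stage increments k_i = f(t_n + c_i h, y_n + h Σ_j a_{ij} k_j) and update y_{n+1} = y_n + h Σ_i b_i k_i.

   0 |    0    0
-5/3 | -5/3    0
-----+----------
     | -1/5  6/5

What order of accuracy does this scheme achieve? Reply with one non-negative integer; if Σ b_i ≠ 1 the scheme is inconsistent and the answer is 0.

1

b = (-1/5, 6/5)
c = (0, -5/3)
Σ b_i: (-1/5)·1 + 6/5·1 = 1 ✓
b·c: 6/5·(-5/3) = -2 ≠ 1/2 ⇒ order 1.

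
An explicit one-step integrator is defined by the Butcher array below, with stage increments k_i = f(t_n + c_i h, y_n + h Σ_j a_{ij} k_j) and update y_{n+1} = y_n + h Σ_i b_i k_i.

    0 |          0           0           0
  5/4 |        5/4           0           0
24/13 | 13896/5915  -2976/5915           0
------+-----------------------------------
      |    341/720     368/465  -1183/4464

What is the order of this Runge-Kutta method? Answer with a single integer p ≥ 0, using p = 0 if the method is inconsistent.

3

b = (341/720, 368/465, -1183/4464)
c = (0, 5/4, 24/13)
Ac = (0, 0, -744/1183)
Σ b_i: 341/720·1 + 368/465·1 + (-1183/4464)·1 = 1 ✓
b·c: 368/465·5/4 + (-1183/4464)·24/13 = 1/2 ✓
b·c²: 368/465·25/16 + (-1183/4464)·576/169 = 1/3 ✓
b·Ac: (-1183/4464)·(-744/1183) = 1/6 ✓; 3 stages ⇒ order 3.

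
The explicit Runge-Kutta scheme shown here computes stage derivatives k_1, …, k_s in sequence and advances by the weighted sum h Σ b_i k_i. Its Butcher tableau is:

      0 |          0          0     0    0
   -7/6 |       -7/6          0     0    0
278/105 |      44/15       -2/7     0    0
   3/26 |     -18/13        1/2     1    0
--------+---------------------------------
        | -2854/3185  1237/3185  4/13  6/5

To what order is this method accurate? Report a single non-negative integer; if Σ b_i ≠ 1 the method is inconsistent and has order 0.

b = (-2854/3185, 1237/3185, 4/13, 6/5)
c = (0, -7/6, 278/105, 3/26)
Ac = (0, 0, 1/3, 289/140)
Σ b_i: (-2854/3185)·1 + 1237/3185·1 + 4/13·1 + 6/5·1 = 1 ✓
b·c: 1237/3185·(-7/6) + 4/13·278/105 + 6/5·3/26 = 1/2 ✓
b·c²: 1237/3185·49/36 + 4/13·77284/11025 + 6/5·9/676 = 6711329/2484300 ≠ 1/3 ⇒ order 2.
b·Ac: 4/13·1/3 + 6/5·289/140 = 35213/13650 ≠ 1/6

2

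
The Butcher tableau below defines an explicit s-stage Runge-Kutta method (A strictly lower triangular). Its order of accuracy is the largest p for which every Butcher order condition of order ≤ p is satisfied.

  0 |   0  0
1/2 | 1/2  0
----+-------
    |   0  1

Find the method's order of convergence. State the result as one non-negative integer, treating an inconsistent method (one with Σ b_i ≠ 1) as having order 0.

2

b = (0, 1)
c = (0, 1/2)
Σ b_i: 1·1 = 1 ✓
b·c: 1·1/2 = 1/2 ✓; 2 stages ⇒ order 2.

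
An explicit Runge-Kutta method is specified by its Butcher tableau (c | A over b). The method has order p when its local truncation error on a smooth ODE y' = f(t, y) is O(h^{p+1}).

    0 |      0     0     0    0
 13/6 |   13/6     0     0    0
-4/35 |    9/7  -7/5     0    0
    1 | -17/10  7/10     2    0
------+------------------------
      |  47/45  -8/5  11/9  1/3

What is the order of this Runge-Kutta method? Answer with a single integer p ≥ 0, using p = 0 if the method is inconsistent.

b = (47/45, -8/5, 11/9, 1/3)
c = (0, 13/6, -4/35, 1)
Ac = (0, 0, -91/30, 541/420)
Σ b_i: 47/45·1 + (-8/5)·1 + 11/9·1 + 1/3·1 = 1 ✓
b·c: (-8/5)·13/6 + 11/9·(-4/35) + 1/3·1 = -1031/315 ≠ 1/2 ⇒ order 1.

1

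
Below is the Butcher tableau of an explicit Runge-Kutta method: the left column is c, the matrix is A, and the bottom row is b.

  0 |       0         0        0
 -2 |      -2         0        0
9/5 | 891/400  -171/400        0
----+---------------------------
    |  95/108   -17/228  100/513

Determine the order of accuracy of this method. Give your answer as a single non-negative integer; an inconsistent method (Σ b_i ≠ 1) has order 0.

b = (95/108, -17/228, 100/513)
c = (0, -2, 9/5)
Ac = (0, 0, 171/200)
Σ b_i: 95/108·1 + (-17/228)·1 + 100/513·1 = 1 ✓
b·c: (-17/228)·(-2) + 100/513·9/5 = 1/2 ✓
b·c²: (-17/228)·4 + 100/513·81/25 = 1/3 ✓
b·Ac: 100/513·171/200 = 1/6 ✓; 3 stages ⇒ order 3.

3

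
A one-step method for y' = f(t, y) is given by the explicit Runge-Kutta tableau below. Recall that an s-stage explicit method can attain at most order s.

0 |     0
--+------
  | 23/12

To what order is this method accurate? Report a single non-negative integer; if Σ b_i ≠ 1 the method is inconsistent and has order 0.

0

b = (23/12)
c = (0)
Σ b_i: 23/12·1 = 23/12 ≠ 1 ⇒ order 0.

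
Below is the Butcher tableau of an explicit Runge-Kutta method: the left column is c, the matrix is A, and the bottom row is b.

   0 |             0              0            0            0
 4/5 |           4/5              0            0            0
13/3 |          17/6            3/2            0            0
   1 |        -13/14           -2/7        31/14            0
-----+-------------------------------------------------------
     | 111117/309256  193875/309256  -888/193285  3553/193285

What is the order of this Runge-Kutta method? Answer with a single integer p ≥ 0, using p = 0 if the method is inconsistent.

3

b = (111117/309256, 193875/309256, -888/193285, 3553/193285)
c = (0, 4/5, 13/3, 1)
Ac = (0, 0, 6/5, 281/30)
Σ b_i: 111117/309256·1 + 193875/309256·1 + (-888/193285)·1 + 3553/193285·1 = 1 ✓
b·c: 193875/309256·4/5 + (-888/193285)·13/3 + 3553/193285·1 = 1/2 ✓
b·c²: 193875/309256·16/25 + (-888/193285)·169/9 + 3553/193285·1 = 1/3 ✓
b·Ac: (-888/193285)·6/5 + 3553/193285·281/30 = 1/6 ✓
b·c³: 193875/309256·64/125 + (-888/193285)·2197/27 + 3553/193285·1 = -11995/347913 ≠ 1/4 ⇒ order 3.
b·(c∘Ac): (-888/193285)·26/5 + 3553/193285·281/30 = 171973/1159710 ≠ 1/8
b·Ac²: (-888/193285)·24/25 + 3553/193285·130399/3150 = 2971757/3928050 ≠ 1/12
b·A²c: 3553/193285·93/35 = 10659/218225 ≠ 1/24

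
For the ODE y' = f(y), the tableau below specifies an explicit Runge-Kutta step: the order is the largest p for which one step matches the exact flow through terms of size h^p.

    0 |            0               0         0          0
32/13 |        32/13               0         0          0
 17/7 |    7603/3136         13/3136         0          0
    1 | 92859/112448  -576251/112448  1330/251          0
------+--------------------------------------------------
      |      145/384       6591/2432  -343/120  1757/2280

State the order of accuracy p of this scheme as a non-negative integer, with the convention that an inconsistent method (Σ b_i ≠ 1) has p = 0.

b = (145/384, 6591/2432, -343/120, 1757/2280)
c = (0, 32/13, 17/7, 1)
Ac = (0, 0, 1/98, 893/3514)
Σ b_i: 145/384·1 + 6591/2432·1 + (-343/120)·1 + 1757/2280·1 = 1 ✓
b·c: 6591/2432·32/13 + (-343/120)·17/7 + 1757/2280·1 = 1/2 ✓
b·c²: 6591/2432·1024/169 + (-343/120)·289/49 + 1757/2280·1 = 1/3 ✓
b·Ac: (-343/120)·1/98 + 1757/2280·893/3514 = 1/6 ✓
b·c³: 6591/2432·32768/2197 + (-343/120)·4913/343 + 1757/2280·1 = 1/4 ✓
b·(c∘Ac): (-343/120)·17/686 + 1757/2280·893/3514 = 1/8 ✓
b·Ac²: (-343/120)·16/637 + 1757/2280·4598/22841 = 1/12 ✓
b·A²c: 1757/2280·95/1757 = 1/24 ✓; 4 stages ⇒ order 4.

4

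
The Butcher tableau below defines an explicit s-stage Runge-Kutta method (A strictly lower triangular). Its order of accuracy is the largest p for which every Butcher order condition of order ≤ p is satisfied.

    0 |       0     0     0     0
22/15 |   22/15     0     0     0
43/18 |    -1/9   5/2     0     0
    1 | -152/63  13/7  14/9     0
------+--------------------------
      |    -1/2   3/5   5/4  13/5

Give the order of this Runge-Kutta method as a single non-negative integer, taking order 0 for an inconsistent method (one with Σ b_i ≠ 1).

b = (-1/2, 3/5, 5/4, 13/5)
c = (0, 22/15, 43/18, 1)
Ac = (0, 0, 11/3, 18257/2835)
Σ b_i: (-1/2)·1 + 3/5·1 + 5/4·1 + 13/5·1 = 79/20 ≠ 1 ⇒ order 0.

0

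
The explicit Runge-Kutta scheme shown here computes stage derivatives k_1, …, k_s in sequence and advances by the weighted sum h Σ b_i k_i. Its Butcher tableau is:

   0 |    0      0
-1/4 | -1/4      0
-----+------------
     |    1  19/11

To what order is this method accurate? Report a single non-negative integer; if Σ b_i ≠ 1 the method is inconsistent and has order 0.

b = (1, 19/11)
c = (0, -1/4)
Σ b_i: 1·1 + 19/11·1 = 30/11 ≠ 1 ⇒ order 0.

0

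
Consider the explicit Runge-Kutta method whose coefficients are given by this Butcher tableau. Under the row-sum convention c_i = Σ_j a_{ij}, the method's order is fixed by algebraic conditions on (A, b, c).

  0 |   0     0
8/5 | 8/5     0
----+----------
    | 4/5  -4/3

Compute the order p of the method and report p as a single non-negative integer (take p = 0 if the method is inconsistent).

0

b = (4/5, -4/3)
c = (0, 8/5)
Σ b_i: 4/5·1 + (-4/3)·1 = -8/15 ≠ 1 ⇒ order 0.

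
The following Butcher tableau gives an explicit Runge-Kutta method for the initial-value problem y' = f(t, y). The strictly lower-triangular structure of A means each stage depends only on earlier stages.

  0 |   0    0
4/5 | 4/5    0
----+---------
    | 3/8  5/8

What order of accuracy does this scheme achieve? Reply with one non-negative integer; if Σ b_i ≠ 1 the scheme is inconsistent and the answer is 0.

b = (3/8, 5/8)
c = (0, 4/5)
Σ b_i: 3/8·1 + 5/8·1 = 1 ✓
b·c: 5/8·4/5 = 1/2 ✓; 2 stages ⇒ order 2.

2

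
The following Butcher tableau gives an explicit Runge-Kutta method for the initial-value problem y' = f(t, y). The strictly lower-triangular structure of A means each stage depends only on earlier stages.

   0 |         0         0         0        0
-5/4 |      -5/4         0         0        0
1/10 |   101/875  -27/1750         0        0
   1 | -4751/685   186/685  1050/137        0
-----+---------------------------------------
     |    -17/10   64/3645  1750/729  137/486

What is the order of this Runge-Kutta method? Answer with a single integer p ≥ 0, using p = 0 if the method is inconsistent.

4

b = (-17/10, 64/3645, 1750/729, 137/486)
c = (0, -5/4, 1/10, 1)
Ac = (0, 0, 27/1400, 117/274)
Σ b_i: (-17/10)·1 + 64/3645·1 + 1750/729·1 + 137/486·1 = 1 ✓
b·c: 64/3645·(-5/4) + 1750/729·1/10 + 137/486·1 = 1/2 ✓
b·c²: 64/3645·25/16 + 1750/729·1/100 + 137/486·1 = 1/3 ✓
b·Ac: 1750/729·27/1400 + 137/486·117/274 = 1/6 ✓
b·c³: 64/3645·(-125/64) + 1750/729·1/1000 + 137/486·1 = 1/4 ✓
b·(c∘Ac): 1750/729·27/14000 + 137/486·117/274 = 1/8 ✓
b·Ac²: 1750/729·(-27/1120) + 137/486·549/1096 = 1/12 ✓
b·A²c: 137/486·81/548 = 1/24 ✓; 4 stages ⇒ order 4.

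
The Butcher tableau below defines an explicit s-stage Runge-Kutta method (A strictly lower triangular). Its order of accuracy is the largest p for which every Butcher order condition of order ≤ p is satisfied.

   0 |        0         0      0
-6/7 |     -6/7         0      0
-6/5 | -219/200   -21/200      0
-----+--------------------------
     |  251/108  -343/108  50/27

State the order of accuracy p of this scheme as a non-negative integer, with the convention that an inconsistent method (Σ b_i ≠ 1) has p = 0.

3

b = (251/108, -343/108, 50/27)
c = (0, -6/7, -6/5)
Ac = (0, 0, 9/100)
Σ b_i: 251/108·1 + (-343/108)·1 + 50/27·1 = 1 ✓
b·c: (-343/108)·(-6/7) + 50/27·(-6/5) = 1/2 ✓
b·c²: (-343/108)·36/49 + 50/27·36/25 = 1/3 ✓
b·Ac: 50/27·9/100 = 1/6 ✓; 3 stages ⇒ order 3.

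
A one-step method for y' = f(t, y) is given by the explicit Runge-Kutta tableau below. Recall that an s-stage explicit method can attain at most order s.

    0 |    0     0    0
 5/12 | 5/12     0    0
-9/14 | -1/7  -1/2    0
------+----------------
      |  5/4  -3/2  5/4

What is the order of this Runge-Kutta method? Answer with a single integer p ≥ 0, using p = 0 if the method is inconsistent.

1

b = (5/4, -3/2, 5/4)
c = (0, 5/12, -9/14)
Ac = (0, 0, -5/24)
Σ b_i: 5/4·1 + (-3/2)·1 + 5/4·1 = 1 ✓
b·c: (-3/2)·5/12 + 5/4·(-9/14) = -10/7 ≠ 1/2 ⇒ order 1.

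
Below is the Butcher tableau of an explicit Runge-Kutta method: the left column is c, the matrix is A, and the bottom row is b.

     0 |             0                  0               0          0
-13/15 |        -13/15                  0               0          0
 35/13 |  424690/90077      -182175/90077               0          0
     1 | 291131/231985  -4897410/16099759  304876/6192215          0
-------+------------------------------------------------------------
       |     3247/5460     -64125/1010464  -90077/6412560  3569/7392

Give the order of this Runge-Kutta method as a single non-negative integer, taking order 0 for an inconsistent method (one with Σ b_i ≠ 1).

b = (3247/5460, -64125/1010464, -90077/6412560, 3569/7392)
c = (0, -13/15, 35/13, 1)
Ac = (0, 0, 12145/6929, 1414/3569)
Σ b_i: 3247/5460·1 + (-64125/1010464)·1 + (-90077/6412560)·1 + 3569/7392·1 = 1 ✓
b·c: (-64125/1010464)·(-13/15) + (-90077/6412560)·35/13 + 3569/7392·1 = 1/2 ✓
b·c²: (-64125/1010464)·169/225 + (-90077/6412560)·1225/169 + 3569/7392·1 = 1/3 ✓
b·Ac: (-90077/6412560)·12145/6929 + 3569/7392·1414/3569 = 1/6 ✓
b·c³: (-64125/1010464)·(-2197/3375) + (-90077/6412560)·42875/2197 + 3569/7392·1 = 1/4 ✓
b·(c∘Ac): (-90077/6412560)·425075/90077 + 3569/7392·1414/3569 = 1/8 ✓
b·Ac²: (-90077/6412560)·(-2429/1599) + 3569/7392·6874/53535 = 1/12 ✓
b·A²c: 3569/7392·308/3569 = 1/24 ✓; 4 stages ⇒ order 4.

4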